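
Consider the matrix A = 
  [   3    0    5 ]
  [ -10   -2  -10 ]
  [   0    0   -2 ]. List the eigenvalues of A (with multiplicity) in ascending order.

-2, -2, 3

Characteristic polynomial: p(r) = r^3 + r^2 - 8r - 12 = (r - 3)(r + 2)^2.
Roots (with multiplicity): -2, -2, 3.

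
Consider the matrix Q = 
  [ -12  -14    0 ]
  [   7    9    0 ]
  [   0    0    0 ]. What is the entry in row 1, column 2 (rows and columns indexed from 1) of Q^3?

Characteristic polynomial: s^3 + 3s^2 - 10s = s(s - 2)(s + 5), so the eigenvalues are -5, 0, 2.
s=-5: eigenvector (2, -1, 0).
s=2: eigenvector (-1, 1, 0).
s=0: eigenvector (0, 0, 1).
P = [[2, -1, 0], [-1, 1, 0], [0, 0, 1]], D = diag(-5, 2, 0), P⁻¹ = [[1, 1, 0], [1, 2, 0], [0, 0, 1]].
Q³ = P·diag(-125, 8, 0)·P⁻¹ = [[-258, -266, 0], [133, 141, 0], [0, 0, 0]].
The requested entry is -266.

-266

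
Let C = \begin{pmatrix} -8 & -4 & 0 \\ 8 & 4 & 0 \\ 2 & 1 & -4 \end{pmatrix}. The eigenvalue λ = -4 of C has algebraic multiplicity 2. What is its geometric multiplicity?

1

C + 4I = [[-4, -4, 0], [8, 8, 0], [2, 1, 0]].
This matrix has rank 2, so its null space has dimension 3 − 2 = 1.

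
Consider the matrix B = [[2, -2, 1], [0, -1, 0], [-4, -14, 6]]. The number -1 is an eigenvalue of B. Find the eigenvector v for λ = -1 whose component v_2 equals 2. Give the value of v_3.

B + 1I = [[3, -2, 1], [0, 0, 0], [-4, -14, 7]].
Solving (B + 1I)v = 0 gives the eigenspace spanned by (0, 2, 4).
With v_2 = 2, v = (0, 2, 4), so v_3 = 4.

4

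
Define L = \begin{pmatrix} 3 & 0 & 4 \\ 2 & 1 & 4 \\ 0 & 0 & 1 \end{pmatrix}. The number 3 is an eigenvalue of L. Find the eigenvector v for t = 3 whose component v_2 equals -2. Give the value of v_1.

-2

L − 3I = [[0, 0, 4], [2, -2, 4], [0, 0, -2]].
Solving (L − 3I)v = 0 gives the eigenspace spanned by (-2, -2, 0).
With v_2 = -2, v = (-2, -2, 0), so v_1 = -2.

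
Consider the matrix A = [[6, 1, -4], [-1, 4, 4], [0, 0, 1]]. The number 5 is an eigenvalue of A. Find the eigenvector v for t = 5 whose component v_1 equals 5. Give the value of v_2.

A − 5I = [[1, 1, -4], [-1, -1, 4], [0, 0, -4]].
Solving (A − 5I)v = 0 gives the eigenspace spanned by (5, -5, 0).
With v_1 = 5, v = (5, -5, 0), so v_2 = -5.

-5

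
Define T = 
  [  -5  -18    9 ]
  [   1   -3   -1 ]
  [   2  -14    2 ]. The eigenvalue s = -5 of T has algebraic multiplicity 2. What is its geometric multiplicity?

1

T + 5I = [[0, -18, 9], [1, 2, -1], [2, -14, 7]].
This matrix has rank 2, so its null space has dimension 3 − 2 = 1.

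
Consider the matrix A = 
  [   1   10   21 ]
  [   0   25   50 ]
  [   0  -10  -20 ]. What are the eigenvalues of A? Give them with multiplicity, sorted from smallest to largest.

Characteristic polynomial: p(μ) = μ^3 - 6μ^2 + 5μ = μ(μ - 5)(μ - 1).
Roots (with multiplicity): 0, 1, 5.

0, 1, 5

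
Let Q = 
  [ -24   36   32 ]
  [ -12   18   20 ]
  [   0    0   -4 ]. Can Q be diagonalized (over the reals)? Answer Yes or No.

Characteristic polynomial: p(λ) = λ^3 + 10λ^2 + 24λ = λ(λ + 4)(λ + 6).
All 3 eigenvalues are distinct, so Q is diagonalizable.

Yes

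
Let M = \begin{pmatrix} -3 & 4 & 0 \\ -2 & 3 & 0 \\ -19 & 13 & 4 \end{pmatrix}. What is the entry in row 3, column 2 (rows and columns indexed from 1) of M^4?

255

Characteristic polynomial: λ^3 - 4λ^2 - λ + 4 = (λ - 4)(λ - 1)(λ + 1), so the eigenvalues are -1, 1, 4.
λ=1: eigenvector (1, 1, 2).
λ=-1: eigenvector (-2, -1, -5).
λ=4: eigenvector (0, 0, 1).
P = [[1, -2, 0], [1, -1, 0], [2, -5, 1]], D = diag(1, -1, 4), P⁻¹ = [[-1, 2, 0], [-1, 1, 0], [-3, 1, 1]].
M⁴ = P·diag(1, 1, 256)·P⁻¹ = [[1, 0, 0], [0, 1, 0], [-765, 255, 256]].
The requested entry is 255.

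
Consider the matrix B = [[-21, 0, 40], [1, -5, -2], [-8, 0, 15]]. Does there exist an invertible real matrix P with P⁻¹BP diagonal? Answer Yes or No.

No

Characteristic polynomial: p(t) = t^3 + 11t^2 + 35t + 25 = (t + 1)(t + 5)^2.
t = -5 has algebraic multiplicity 2; rank(B + 5I) = 2, so geometric multiplicity = 1.
Geometric multiplicity < algebraic multiplicity, so B is not diagonalizable.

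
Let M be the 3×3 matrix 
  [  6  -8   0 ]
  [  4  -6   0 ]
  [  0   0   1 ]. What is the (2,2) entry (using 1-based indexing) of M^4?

Characteristic polynomial: μ^3 - μ^2 - 4μ + 4 = (μ - 2)(μ - 1)(μ + 2), so the eigenvalues are -2, 1, 2.
μ=-2: eigenvector (1, 1, 0).
μ=2: eigenvector (-2, -1, 0).
μ=1: eigenvector (0, 0, 1).
P = [[1, -2, 0], [1, -1, 0], [0, 0, 1]], D = diag(-2, 2, 1), P⁻¹ = [[-1, 2, 0], [-1, 1, 0], [0, 0, 1]].
M⁴ = P·diag(16, 16, 1)·P⁻¹ = [[16, 0, 0], [0, 16, 0], [0, 0, 1]].
The requested entry is 16.

16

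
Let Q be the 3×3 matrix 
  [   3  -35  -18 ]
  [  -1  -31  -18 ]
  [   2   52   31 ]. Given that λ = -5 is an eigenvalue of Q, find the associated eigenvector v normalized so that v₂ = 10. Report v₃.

-15

Q + 5I = [[8, -35, -18], [-1, -26, -18], [2, 52, 36]].
Solving (Q + 5I)v = 0 gives the eigenspace spanned by (10, 10, -15).
With v₂ = 10, v = (10, 10, -15), so v₃ = -15.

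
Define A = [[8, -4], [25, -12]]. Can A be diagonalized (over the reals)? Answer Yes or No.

Characteristic polynomial: p(s) = s^2 + 4s + 4 = (s + 2)^2.
s = -2 has algebraic multiplicity 2; rank(A + 2I) = 1, so geometric multiplicity = 1.
Geometric multiplicity < algebraic multiplicity, so A is not diagonalizable.

No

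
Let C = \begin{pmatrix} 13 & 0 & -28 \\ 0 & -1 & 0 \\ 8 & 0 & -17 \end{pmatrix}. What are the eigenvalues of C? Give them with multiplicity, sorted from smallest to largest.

-3, -1, -1

Characteristic polynomial: p(s) = s^3 + 5s^2 + 7s + 3 = (s + 1)^2(s + 3).
Roots (with multiplicity): -3, -1, -1.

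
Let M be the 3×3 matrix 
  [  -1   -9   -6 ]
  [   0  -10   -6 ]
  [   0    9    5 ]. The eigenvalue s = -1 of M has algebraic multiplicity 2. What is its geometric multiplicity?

M + 1I = [[0, -9, -6], [0, -9, -6], [0, 9, 6]].
This matrix has rank 1, so its null space has dimension 3 − 1 = 2.

2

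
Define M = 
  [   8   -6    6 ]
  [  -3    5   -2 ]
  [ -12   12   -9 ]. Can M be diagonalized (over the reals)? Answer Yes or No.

Characteristic polynomial: p(λ) = λ^3 - 4λ^2 + λ + 6 = (λ - 3)(λ - 2)(λ + 1).
All 3 eigenvalues are distinct, so M is diagonalizable.

Yes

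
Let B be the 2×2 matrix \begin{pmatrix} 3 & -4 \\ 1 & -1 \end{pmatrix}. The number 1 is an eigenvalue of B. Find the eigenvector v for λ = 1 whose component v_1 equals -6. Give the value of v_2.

B − 1I = [[2, -4], [1, -2]].
Solving (B − 1I)v = 0 gives the eigenspace spanned by (-6, -3).
With v_1 = -6, v = (-6, -3), so v_2 = -3.

-3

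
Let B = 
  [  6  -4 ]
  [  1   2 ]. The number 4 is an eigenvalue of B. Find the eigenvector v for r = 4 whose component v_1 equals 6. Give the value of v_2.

B − 4I = [[2, -4], [1, -2]].
Solving (B − 4I)v = 0 gives the eigenspace spanned by (6, 3).
With v_1 = 6, v = (6, 3), so v_2 = 3.

3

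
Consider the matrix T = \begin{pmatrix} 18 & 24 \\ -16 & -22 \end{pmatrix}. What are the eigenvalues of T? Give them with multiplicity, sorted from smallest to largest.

-6, 2

Characteristic polynomial: p(μ) = μ^2 + 4μ - 12 = (μ - 2)(μ + 6).
Roots (with multiplicity): -6, 2.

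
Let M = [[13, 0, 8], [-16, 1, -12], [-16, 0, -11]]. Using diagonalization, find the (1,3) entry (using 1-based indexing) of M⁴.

Characteristic polynomial: μ^3 - 3μ^2 - 13μ + 15 = (μ - 5)(μ - 1)(μ + 3), so the eigenvalues are -3, 1, 5.
μ=5: eigenvector (1, -1, -1).
μ=1: eigenvector (0, 1, 0).
μ=-3: eigenvector (1, -2, -2).
P = [[1, 0, 1], [-1, 1, -2], [-1, 0, -2]], D = diag(5, 1, -3), P⁻¹ = [[2, 0, 1], [0, 1, -1], [-1, 0, -1]].
M⁴ = P·diag(625, 1, 81)·P⁻¹ = [[1169, 0, 544], [-1088, 1, -464], [-1088, 0, -463]].
The requested entry is 544.

544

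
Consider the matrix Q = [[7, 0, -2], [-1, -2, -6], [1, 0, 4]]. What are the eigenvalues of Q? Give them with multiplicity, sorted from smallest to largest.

-2, 5, 6

Characteristic polynomial: p(λ) = λ^3 - 9λ^2 + 8λ + 60 = (λ - 6)(λ - 5)(λ + 2).
Roots (with multiplicity): -2, 5, 6.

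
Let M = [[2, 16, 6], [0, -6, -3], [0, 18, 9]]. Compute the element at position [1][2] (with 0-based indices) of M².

Characteristic polynomial: r^3 - 5r^2 + 6r = r(r - 3)(r - 2), so the eigenvalues are 0, 2, 3.
r=3: eigenvector (2, -1, 3).
r=0: eigenvector (-2, 1, -2).
r=2: eigenvector (1, 0, 0).
P = [[2, -2, 1], [-1, 1, 0], [3, -2, 0]], D = diag(3, 0, 2), P⁻¹ = [[0, 2, 1], [0, 3, 1], [1, 2, 0]].
M² = P·diag(9, 0, 4)·P⁻¹ = [[4, 44, 18], [0, -18, -9], [0, 54, 27]].
The requested entry is -9.

-9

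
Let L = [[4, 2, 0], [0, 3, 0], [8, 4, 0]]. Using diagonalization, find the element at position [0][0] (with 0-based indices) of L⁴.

Characteristic polynomial: s^3 - 7s^2 + 12s = s(s - 4)(s - 3), so the eigenvalues are 0, 3, 4.
s=4: eigenvector (1, 0, 2).
s=0: eigenvector (0, 0, 1).
s=3: eigenvector (-2, 1, -4).
P = [[1, 0, -2], [0, 0, 1], [2, 1, -4]], D = diag(4, 0, 3), P⁻¹ = [[1, 2, 0], [-2, 0, 1], [0, 1, 0]].
L⁴ = P·diag(256, 0, 81)·P⁻¹ = [[256, 350, 0], [0, 81, 0], [512, 700, 0]].
The requested entry is 256.

256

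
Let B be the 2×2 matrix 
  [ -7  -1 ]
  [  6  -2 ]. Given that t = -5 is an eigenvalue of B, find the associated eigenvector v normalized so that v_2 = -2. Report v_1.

1

B + 5I = [[-2, -1], [6, 3]].
Solving (B + 5I)v = 0 gives the eigenspace spanned by (1, -2).
With v_2 = -2, v = (1, -2), so v_1 = 1.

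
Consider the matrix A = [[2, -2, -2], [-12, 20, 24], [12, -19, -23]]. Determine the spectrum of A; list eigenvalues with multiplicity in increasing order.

-4, 1, 2

Characteristic polynomial: p(λ) = λ^3 + λ^2 - 10λ + 8 = (λ - 2)(λ - 1)(λ + 4).
Roots (with multiplicity): -4, 1, 2.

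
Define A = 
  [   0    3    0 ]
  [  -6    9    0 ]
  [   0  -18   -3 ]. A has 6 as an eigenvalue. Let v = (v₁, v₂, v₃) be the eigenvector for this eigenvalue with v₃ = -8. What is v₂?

4

A − 6I = [[-6, 3, 0], [-6, 3, 0], [0, -18, -9]].
Solving (A − 6I)v = 0 gives the eigenspace spanned by (2, 4, -8).
With v₃ = -8, v = (2, 4, -8), so v₂ = 4.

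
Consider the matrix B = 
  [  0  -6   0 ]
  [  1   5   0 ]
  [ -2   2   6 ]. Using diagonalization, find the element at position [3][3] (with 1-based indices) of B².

36

Characteristic polynomial: λ^3 - 11λ^2 + 36λ - 36 = (λ - 6)(λ - 3)(λ - 2), so the eigenvalues are 2, 3, 6.
λ=2: eigenvector (3, -1, 2).
λ=3: eigenvector (-2, 1, -2).
λ=6: eigenvector (0, 0, 1).
P = [[3, -2, 0], [-1, 1, 0], [2, -2, 1]], D = diag(2, 3, 6), P⁻¹ = [[1, 2, 0], [1, 3, 0], [0, 2, 1]].
B² = P·diag(4, 9, 36)·P⁻¹ = [[-6, -30, 0], [5, 19, 0], [-10, 34, 36]].
The requested entry is 36.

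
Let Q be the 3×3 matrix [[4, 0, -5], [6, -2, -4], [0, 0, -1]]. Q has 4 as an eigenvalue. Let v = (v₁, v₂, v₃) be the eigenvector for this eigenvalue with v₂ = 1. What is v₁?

1

Q − 4I = [[0, 0, -5], [6, -6, -4], [0, 0, -5]].
Solving (Q − 4I)v = 0 gives the eigenspace spanned by (1, 1, 0).
With v₂ = 1, v = (1, 1, 0), so v₁ = 1.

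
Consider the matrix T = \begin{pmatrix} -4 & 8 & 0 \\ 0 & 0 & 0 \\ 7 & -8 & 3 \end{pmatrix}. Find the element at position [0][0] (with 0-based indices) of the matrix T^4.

256

Characteristic polynomial: s^3 + s^2 - 12s = s(s - 3)(s + 4), so the eigenvalues are -4, 0, 3.
s=-4: eigenvector (1, 0, -1).
s=0: eigenvector (2, 1, -2).
s=3: eigenvector (0, 0, 1).
P = [[1, 2, 0], [0, 1, 0], [-1, -2, 1]], D = diag(-4, 0, 3), P⁻¹ = [[1, -2, 0], [0, 1, 0], [1, 0, 1]].
T⁴ = P·diag(256, 0, 81)·P⁻¹ = [[256, -512, 0], [0, 0, 0], [-175, 512, 81]].
The requested entry is 256.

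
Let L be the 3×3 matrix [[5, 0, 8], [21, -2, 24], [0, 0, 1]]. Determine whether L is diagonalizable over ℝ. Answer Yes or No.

Yes

Characteristic polynomial: p(λ) = λ^3 - 4λ^2 - 7λ + 10 = (λ - 5)(λ - 1)(λ + 2).
All 3 eigenvalues are distinct, so L is diagonalizable.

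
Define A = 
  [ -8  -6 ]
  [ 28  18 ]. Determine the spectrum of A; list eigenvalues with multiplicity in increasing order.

4, 6

Characteristic polynomial: p(t) = t^2 - 10t + 24 = (t - 6)(t - 4).
Roots (with multiplicity): 4, 6.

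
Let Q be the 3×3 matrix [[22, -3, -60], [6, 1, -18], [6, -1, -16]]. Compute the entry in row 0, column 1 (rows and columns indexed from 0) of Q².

Characteristic polynomial: μ^3 - 7μ^2 + 14μ - 8 = (μ - 4)(μ - 2)(μ - 1), so the eigenvalues are 1, 2, 4.
μ=2: eigenvector (3, 0, 1).
μ=1: eigenvector (3, 1, 1).
μ=4: eigenvector (7, 2, 2).
P = [[3, 3, 7], [0, 1, 2], [1, 1, 2]], D = diag(2, 1, 4), P⁻¹ = [[0, -1, 1], [-2, 1, 6], [1, 0, -3]].
Q² = P·diag(4, 1, 16)·P⁻¹ = [[106, -9, -306], [30, 1, -90], [30, -3, -86]].
The requested entry is -9.

-9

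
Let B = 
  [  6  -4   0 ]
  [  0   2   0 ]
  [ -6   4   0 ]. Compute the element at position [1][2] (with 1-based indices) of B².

Characteristic polynomial: λ^3 - 8λ^2 + 12λ = λ(λ - 6)(λ - 2), so the eigenvalues are 0, 2, 6.
λ=2: eigenvector (1, 1, -1).
λ=6: eigenvector (1, 0, -1).
λ=0: eigenvector (0, 0, 1).
P = [[1, 1, 0], [1, 0, 0], [-1, -1, 1]], D = diag(2, 6, 0), P⁻¹ = [[0, 1, 0], [1, -1, 0], [1, 0, 1]].
B² = P·diag(4, 36, 0)·P⁻¹ = [[36, -32, 0], [0, 4, 0], [-36, 32, 0]].
The requested entry is -32.

-32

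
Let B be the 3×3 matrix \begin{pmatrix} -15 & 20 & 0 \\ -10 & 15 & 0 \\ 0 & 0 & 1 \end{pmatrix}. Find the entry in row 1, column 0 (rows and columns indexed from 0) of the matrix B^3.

-250

Characteristic polynomial: r^3 - r^2 - 25r + 25 = (r - 5)(r - 1)(r + 5), so the eigenvalues are -5, 1, 5.
r=-5: eigenvector (-2, -1, 0).
r=5: eigenvector (1, 1, 0).
r=1: eigenvector (0, 0, 1).
P = [[-2, 1, 0], [-1, 1, 0], [0, 0, 1]], D = diag(-5, 5, 1), P⁻¹ = [[-1, 1, 0], [-1, 2, 0], [0, 0, 1]].
B³ = P·diag(-125, 125, 1)·P⁻¹ = [[-375, 500, 0], [-250, 375, 0], [0, 0, 1]].
The requested entry is -250.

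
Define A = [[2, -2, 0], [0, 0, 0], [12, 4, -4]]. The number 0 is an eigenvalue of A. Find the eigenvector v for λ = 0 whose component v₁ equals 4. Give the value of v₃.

16

A = [[2, -2, 0], [0, 0, 0], [12, 4, -4]].
Solving (A)v = 0 gives the eigenspace spanned by (4, 4, 16).
With v₁ = 4, v = (4, 4, 16), so v₃ = 16.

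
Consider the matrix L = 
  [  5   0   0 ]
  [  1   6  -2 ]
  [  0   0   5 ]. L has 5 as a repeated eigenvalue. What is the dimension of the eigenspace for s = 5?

2

L − 5I = [[0, 0, 0], [1, 1, -2], [0, 0, 0]].
This matrix has rank 1, so its null space has dimension 3 − 1 = 2.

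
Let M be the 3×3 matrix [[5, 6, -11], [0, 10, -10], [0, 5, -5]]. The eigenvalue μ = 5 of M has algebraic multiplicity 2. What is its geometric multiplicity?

M − 5I = [[0, 6, -11], [0, 5, -10], [0, 5, -10]].
This matrix has rank 2, so its null space has dimension 3 − 2 = 1.

1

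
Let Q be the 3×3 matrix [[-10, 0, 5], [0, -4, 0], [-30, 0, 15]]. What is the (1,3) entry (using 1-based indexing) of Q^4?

625

Characteristic polynomial: s^3 - s^2 - 20s = s(s - 5)(s + 4), so the eigenvalues are -4, 0, 5.
s=0: eigenvector (1, 0, 2).
s=-4: eigenvector (0, 1, 0).
s=5: eigenvector (1, 0, 3).
P = [[1, 0, 1], [0, 1, 0], [2, 0, 3]], D = diag(0, -4, 5), P⁻¹ = [[3, 0, -1], [0, 1, 0], [-2, 0, 1]].
Q⁴ = P·diag(0, 256, 625)·P⁻¹ = [[-1250, 0, 625], [0, 256, 0], [-3750, 0, 1875]].
The requested entry is 625.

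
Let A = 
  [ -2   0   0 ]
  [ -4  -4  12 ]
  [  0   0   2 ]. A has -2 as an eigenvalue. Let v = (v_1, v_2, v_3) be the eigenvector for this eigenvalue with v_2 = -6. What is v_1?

3

A + 2I = [[0, 0, 0], [-4, -2, 12], [0, 0, 4]].
Solving (A + 2I)v = 0 gives the eigenspace spanned by (3, -6, 0).
With v_2 = -6, v = (3, -6, 0), so v_1 = 3.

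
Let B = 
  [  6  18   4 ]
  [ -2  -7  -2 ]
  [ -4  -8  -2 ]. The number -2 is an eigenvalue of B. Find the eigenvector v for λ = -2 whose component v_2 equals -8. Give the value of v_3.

B + 2I = [[8, 18, 4], [-2, -5, -2], [-4, -8, 0]].
Solving (B + 2I)v = 0 gives the eigenspace spanned by (16, -8, 4).
With v_2 = -8, v = (16, -8, 4), so v_3 = 4.

4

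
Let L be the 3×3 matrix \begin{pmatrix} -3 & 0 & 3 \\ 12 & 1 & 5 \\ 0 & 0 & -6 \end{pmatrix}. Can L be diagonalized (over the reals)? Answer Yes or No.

Characteristic polynomial: p(s) = s^3 + 8s^2 + 9s - 18 = (s - 1)(s + 3)(s + 6).
All 3 eigenvalues are distinct, so L is diagonalizable.

Yes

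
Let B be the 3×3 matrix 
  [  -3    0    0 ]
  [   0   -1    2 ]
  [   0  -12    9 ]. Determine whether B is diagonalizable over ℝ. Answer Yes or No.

Characteristic polynomial: p(s) = s^3 - 5s^2 - 9s + 45 = (s - 5)(s - 3)(s + 3).
All 3 eigenvalues are distinct, so B is diagonalizable.

Yes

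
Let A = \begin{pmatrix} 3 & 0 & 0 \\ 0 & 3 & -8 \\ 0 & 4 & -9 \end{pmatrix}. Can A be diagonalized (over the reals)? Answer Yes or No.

Characteristic polynomial: p(t) = t^3 + 3t^2 - 13t - 15 = (t - 3)(t + 1)(t + 5).
All 3 eigenvalues are distinct, so A is diagonalizable.

Yes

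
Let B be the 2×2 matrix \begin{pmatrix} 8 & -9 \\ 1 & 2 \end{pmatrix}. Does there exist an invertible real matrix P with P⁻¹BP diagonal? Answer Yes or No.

Characteristic polynomial: p(λ) = λ^2 - 10λ + 25 = (λ - 5)^2.
λ = 5 has algebraic multiplicity 2; rank(B − 5I) = 1, so geometric multiplicity = 1.
Geometric multiplicity < algebraic multiplicity, so B is not diagonalizable.

No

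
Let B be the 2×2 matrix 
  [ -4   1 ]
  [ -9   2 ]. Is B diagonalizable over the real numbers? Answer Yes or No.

No

Characteristic polynomial: p(λ) = λ^2 + 2λ + 1 = (λ + 1)^2.
λ = -1 has algebraic multiplicity 2; rank(B + 1I) = 1, so geometric multiplicity = 1.
Geometric multiplicity < algebraic multiplicity, so B is not diagonalizable.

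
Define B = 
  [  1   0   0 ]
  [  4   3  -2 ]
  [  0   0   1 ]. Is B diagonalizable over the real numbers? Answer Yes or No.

Characteristic polynomial: p(r) = r^3 - 5r^2 + 7r - 3 = (r - 3)(r - 1)^2.
r = 1 has algebraic multiplicity 2; rank(B − 1I) = 1, so geometric multiplicity = 2.
Every eigenvalue has geometric = algebraic multiplicity, so B is diagonalizable.

Yes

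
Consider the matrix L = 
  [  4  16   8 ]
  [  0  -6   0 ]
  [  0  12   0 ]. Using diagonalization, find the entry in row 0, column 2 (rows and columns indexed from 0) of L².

32

Characteristic polynomial: t^3 + 2t^2 - 24t = t(t - 4)(t + 6), so the eigenvalues are -6, 0, 4.
t=0: eigenvector (-2, 0, 1).
t=-6: eigenvector (0, 1, -2).
t=4: eigenvector (1, 0, 0).
P = [[-2, 0, 1], [0, 1, 0], [1, -2, 0]], D = diag(0, -6, 4), P⁻¹ = [[0, 2, 1], [0, 1, 0], [1, 4, 2]].
L² = P·diag(0, 36, 16)·P⁻¹ = [[16, 64, 32], [0, 36, 0], [0, -72, 0]].
The requested entry is 32.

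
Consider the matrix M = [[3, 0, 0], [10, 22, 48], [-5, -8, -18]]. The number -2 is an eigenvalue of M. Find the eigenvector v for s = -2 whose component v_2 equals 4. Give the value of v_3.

M + 2I = [[5, 0, 0], [10, 24, 48], [-5, -8, -16]].
Solving (M + 2I)v = 0 gives the eigenspace spanned by (0, 4, -2).
With v_2 = 4, v = (0, 4, -2), so v_3 = -2.

-2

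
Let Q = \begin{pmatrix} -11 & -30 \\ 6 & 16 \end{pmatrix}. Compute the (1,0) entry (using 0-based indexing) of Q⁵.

Characteristic polynomial: t^2 - 5t + 4 = (t - 4)(t - 1), so the eigenvalues are 1, 4.
t=1: eigenvector (5, -2).
t=4: eigenvector (-2, 1).
P = [[5, -2], [-2, 1]], D = diag(1, 4), P⁻¹ = [[1, 2], [2, 5]].
Q⁵ = P·diag(1, 1024)·P⁻¹ = [[-4091, -10230], [2046, 5116]].
The requested entry is 2046.

2046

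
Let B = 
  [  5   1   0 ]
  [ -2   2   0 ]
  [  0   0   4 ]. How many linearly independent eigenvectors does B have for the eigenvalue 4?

2

B − 4I = [[1, 1, 0], [-2, -2, 0], [0, 0, 0]].
This matrix has rank 1, so its null space has dimension 3 − 1 = 2.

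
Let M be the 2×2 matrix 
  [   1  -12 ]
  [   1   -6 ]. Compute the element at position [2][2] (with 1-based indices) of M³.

-84

Characteristic polynomial: r^2 + 5r + 6 = (r + 2)(r + 3), so the eigenvalues are -3, -2.
r=-3: eigenvector (3, 1).
r=-2: eigenvector (4, 1).
P = [[3, 4], [1, 1]], D = diag(-3, -2), P⁻¹ = [[-1, 4], [1, -3]].
M³ = P·diag(-27, -8)·P⁻¹ = [[49, -228], [19, -84]].
The requested entry is -84.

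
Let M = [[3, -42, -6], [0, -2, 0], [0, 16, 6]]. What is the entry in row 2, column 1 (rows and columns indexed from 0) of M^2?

64

Characteristic polynomial: λ^3 - 7λ^2 + 36 = (λ - 6)(λ - 3)(λ + 2), so the eigenvalues are -2, 3, 6.
λ=3: eigenvector (1, 0, 0).
λ=-2: eigenvector (6, 1, -2).
λ=6: eigenvector (-2, 0, 1).
P = [[1, 6, -2], [0, 1, 0], [0, -2, 1]], D = diag(3, -2, 6), P⁻¹ = [[1, -2, 2], [0, 1, 0], [0, 2, 1]].
M² = P·diag(9, 4, 36)·P⁻¹ = [[9, -138, -54], [0, 4, 0], [0, 64, 36]].
The requested entry is 64.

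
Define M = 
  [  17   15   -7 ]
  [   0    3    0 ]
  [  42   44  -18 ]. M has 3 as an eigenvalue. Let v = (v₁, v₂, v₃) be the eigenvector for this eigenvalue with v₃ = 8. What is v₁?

M − 3I = [[14, 15, -7], [0, 0, 0], [42, 44, -21]].
Solving (M − 3I)v = 0 gives the eigenspace spanned by (4, 0, 8).
With v₃ = 8, v = (4, 0, 8), so v₁ = 4.

4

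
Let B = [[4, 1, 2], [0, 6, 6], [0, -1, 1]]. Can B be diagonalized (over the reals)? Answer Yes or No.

Characteristic polynomial: p(μ) = μ^3 - 11μ^2 + 40μ - 48 = (μ - 4)^2(μ - 3).
μ = 4 has algebraic multiplicity 2; rank(B − 4I) = 2, so geometric multiplicity = 1.
Geometric multiplicity < algebraic multiplicity, so B is not diagonalizable.

No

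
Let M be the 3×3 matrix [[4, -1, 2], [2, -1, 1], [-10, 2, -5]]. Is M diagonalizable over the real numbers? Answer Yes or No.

Characteristic polynomial: p(λ) = λ^3 + 2λ^2 + λ = λ(λ + 1)^2.
λ = -1 has algebraic multiplicity 2; rank(M + 1I) = 2, so geometric multiplicity = 1.
Geometric multiplicity < algebraic multiplicity, so M is not diagonalizable.

No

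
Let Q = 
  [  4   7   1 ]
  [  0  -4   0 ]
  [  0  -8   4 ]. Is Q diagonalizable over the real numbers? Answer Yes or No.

No

Characteristic polynomial: p(λ) = λ^3 - 4λ^2 - 16λ + 64 = (λ - 4)^2(λ + 4).
λ = 4 has algebraic multiplicity 2; rank(Q − 4I) = 2, so geometric multiplicity = 1.
Geometric multiplicity < algebraic multiplicity, so Q is not diagonalizable.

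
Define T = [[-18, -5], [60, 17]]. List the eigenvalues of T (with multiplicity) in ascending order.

Characteristic polynomial: p(r) = r^2 + r - 6 = (r - 2)(r + 3).
Roots (with multiplicity): -3, 2.

-3, 2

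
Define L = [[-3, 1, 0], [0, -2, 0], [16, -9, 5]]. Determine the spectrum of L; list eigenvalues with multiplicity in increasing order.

Characteristic polynomial: p(t) = t^3 - 19t - 30 = (t - 5)(t + 2)(t + 3).
Roots (with multiplicity): -3, -2, 5.

-3, -2, 5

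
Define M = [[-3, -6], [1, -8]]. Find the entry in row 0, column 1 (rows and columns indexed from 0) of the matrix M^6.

Characteristic polynomial: r^2 + 11r + 30 = (r + 5)(r + 6), so the eigenvalues are -6, -5.
r=-5: eigenvector (3, 1).
r=-6: eigenvector (2, 1).
P = [[3, 2], [1, 1]], D = diag(-5, -6), P⁻¹ = [[1, -2], [-1, 3]].
M⁶ = P·diag(15625, 46656)·P⁻¹ = [[-46437, 186186], [-31031, 108718]].
The requested entry is 186186.

186186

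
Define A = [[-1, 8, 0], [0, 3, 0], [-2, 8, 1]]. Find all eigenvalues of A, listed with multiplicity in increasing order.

-1, 1, 3

Characteristic polynomial: p(λ) = λ^3 - 3λ^2 - λ + 3 = (λ - 3)(λ - 1)(λ + 1).
Roots (with multiplicity): -1, 1, 3.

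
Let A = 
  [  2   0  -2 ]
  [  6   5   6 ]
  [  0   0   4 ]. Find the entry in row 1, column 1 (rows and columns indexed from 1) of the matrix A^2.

Characteristic polynomial: μ^3 - 11μ^2 + 38μ - 40 = (μ - 5)(μ - 4)(μ - 2), so the eigenvalues are 2, 4, 5.
μ=5: eigenvector (0, 1, 0).
μ=2: eigenvector (1, -2, 0).
μ=4: eigenvector (-1, 0, 1).
P = [[0, 1, -1], [1, -2, 0], [0, 0, 1]], D = diag(5, 2, 4), P⁻¹ = [[2, 1, 2], [1, 0, 1], [0, 0, 1]].
A² = P·diag(25, 4, 16)·P⁻¹ = [[4, 0, -12], [42, 25, 42], [0, 0, 16]].
The requested entry is 4.

4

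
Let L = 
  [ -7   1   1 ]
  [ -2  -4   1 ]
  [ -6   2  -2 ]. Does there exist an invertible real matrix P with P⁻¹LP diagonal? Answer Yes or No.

No

Characteristic polynomial: p(λ) = λ^3 + 13λ^2 + 56λ + 80 = (λ + 4)^2(λ + 5).
λ = -4 has algebraic multiplicity 2; rank(L + 4I) = 2, so geometric multiplicity = 1.
Geometric multiplicity < algebraic multiplicity, so L is not diagonalizable.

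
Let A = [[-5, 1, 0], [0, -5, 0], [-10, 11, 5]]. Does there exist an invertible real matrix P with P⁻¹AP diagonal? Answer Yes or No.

No

Characteristic polynomial: p(r) = r^3 + 5r^2 - 25r - 125 = (r - 5)(r + 5)^2.
r = -5 has algebraic multiplicity 2; rank(A + 5I) = 2, so geometric multiplicity = 1.
Geometric multiplicity < algebraic multiplicity, so A is not diagonalizable.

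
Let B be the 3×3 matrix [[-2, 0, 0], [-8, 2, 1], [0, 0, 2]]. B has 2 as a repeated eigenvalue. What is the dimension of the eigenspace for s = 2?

1

B − 2I = [[-4, 0, 0], [-8, 0, 1], [0, 0, 0]].
This matrix has rank 2, so its null space has dimension 3 − 2 = 1.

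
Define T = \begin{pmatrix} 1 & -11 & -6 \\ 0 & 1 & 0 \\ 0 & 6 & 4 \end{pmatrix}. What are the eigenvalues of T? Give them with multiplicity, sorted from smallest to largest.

1, 1, 4

Characteristic polynomial: p(r) = r^3 - 6r^2 + 9r - 4 = (r - 4)(r - 1)^2.
Roots (with multiplicity): 1, 1, 4.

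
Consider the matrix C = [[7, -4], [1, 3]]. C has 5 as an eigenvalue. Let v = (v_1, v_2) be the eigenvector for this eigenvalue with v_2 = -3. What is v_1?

-6

C − 5I = [[2, -4], [1, -2]].
Solving (C − 5I)v = 0 gives the eigenspace spanned by (-6, -3).
With v_2 = -3, v = (-6, -3), so v_1 = -6.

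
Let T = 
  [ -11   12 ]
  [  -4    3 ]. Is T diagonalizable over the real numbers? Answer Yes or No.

Yes

Characteristic polynomial: p(s) = s^2 + 8s + 15 = (s + 3)(s + 5).
All 2 eigenvalues are distinct, so T is diagonalizable.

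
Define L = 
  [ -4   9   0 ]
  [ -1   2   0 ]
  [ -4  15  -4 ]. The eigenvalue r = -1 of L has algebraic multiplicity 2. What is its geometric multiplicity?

L + 1I = [[-3, 9, 0], [-1, 3, 0], [-4, 15, -3]].
This matrix has rank 2, so its null space has dimension 3 − 2 = 1.

1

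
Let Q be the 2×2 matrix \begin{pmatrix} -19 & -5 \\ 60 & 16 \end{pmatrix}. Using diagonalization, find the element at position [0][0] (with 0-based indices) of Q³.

Characteristic polynomial: μ^2 + 3μ - 4 = (μ - 1)(μ + 4), so the eigenvalues are -4, 1.
μ=1: eigenvector (1, -4).
μ=-4: eigenvector (1, -3).
P = [[1, 1], [-4, -3]], D = diag(1, -4), P⁻¹ = [[-3, -1], [4, 1]].
Q³ = P·diag(1, -64)·P⁻¹ = [[-259, -65], [780, 196]].
The requested entry is -259.

-259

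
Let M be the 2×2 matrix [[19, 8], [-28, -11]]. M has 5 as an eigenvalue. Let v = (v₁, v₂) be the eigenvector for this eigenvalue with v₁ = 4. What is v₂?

M − 5I = [[14, 8], [-28, -16]].
Solving (M − 5I)v = 0 gives the eigenspace spanned by (4, -7).
With v₁ = 4, v = (4, -7), so v₂ = -7.

-7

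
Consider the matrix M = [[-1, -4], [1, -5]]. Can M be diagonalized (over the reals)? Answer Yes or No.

No

Characteristic polynomial: p(λ) = λ^2 + 6λ + 9 = (λ + 3)^2.
λ = -3 has algebraic multiplicity 2; rank(M + 3I) = 1, so geometric multiplicity = 1.
Geometric multiplicity < algebraic multiplicity, so M is not diagonalizable.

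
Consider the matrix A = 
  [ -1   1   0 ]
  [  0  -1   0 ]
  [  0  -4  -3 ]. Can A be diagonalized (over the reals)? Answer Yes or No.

No

Characteristic polynomial: p(t) = t^3 + 5t^2 + 7t + 3 = (t + 1)^2(t + 3).
t = -1 has algebraic multiplicity 2; rank(A + 1I) = 2, so geometric multiplicity = 1.
Geometric multiplicity < algebraic multiplicity, so A is not diagonalizable.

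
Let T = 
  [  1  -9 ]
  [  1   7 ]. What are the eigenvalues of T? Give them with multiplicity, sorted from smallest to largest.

4, 4

Characteristic polynomial: p(λ) = λ^2 - 8λ + 16 = (λ - 4)^2.
Roots (with multiplicity): 4, 4.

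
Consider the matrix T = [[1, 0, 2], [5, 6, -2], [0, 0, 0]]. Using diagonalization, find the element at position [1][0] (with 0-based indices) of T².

Characteristic polynomial: s^3 - 7s^2 + 6s = s(s - 6)(s - 1), so the eigenvalues are 0, 1, 6.
s=1: eigenvector (1, -1, 0).
s=6: eigenvector (0, 1, 0).
s=0: eigenvector (-2, 2, 1).
P = [[1, 0, -2], [-1, 1, 2], [0, 0, 1]], D = diag(1, 6, 0), P⁻¹ = [[1, 0, 2], [1, 1, 0], [0, 0, 1]].
T² = P·diag(1, 36, 0)·P⁻¹ = [[1, 0, 2], [35, 36, -2], [0, 0, 0]].
The requested entry is 35.

35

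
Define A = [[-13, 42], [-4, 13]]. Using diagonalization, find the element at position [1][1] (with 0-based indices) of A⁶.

1

Characteristic polynomial: t^2 - 1 = (t - 1)(t + 1), so the eigenvalues are -1, 1.
t=1: eigenvector (3, 1).
t=-1: eigenvector (7, 2).
P = [[3, 7], [1, 2]], D = diag(1, -1), P⁻¹ = [[-2, 7], [1, -3]].
A⁶ = P·diag(1, 1)·P⁻¹ = [[1, 0], [0, 1]].
The requested entry is 1.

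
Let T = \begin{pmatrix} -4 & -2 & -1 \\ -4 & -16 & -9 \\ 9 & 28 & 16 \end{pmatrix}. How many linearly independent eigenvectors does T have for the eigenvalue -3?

1

T + 3I = [[-1, -2, -1], [-4, -13, -9], [9, 28, 19]].
This matrix has rank 2, so its null space has dimension 3 − 2 = 1.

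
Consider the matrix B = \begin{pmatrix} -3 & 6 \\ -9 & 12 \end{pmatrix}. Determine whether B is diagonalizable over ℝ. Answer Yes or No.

Characteristic polynomial: p(t) = t^2 - 9t + 18 = (t - 6)(t - 3).
All 2 eigenvalues are distinct, so B is diagonalizable.

Yes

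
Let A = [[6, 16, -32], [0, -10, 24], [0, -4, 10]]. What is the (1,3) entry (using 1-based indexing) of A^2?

-128

Characteristic polynomial: t^3 - 6t^2 - 4t + 24 = (t - 6)(t - 2)(t + 2), so the eigenvalues are -2, 2, 6.
t=2: eigenvector (0, 2, 1).
t=-2: eigenvector (-2, 3, 1).
t=6: eigenvector (1, 0, 0).
P = [[0, -2, 1], [2, 3, 0], [1, 1, 0]], D = diag(2, -2, 6), P⁻¹ = [[0, -1, 3], [0, 1, -2], [1, 2, -4]].
A² = P·diag(4, 4, 36)·P⁻¹ = [[36, 64, -128], [0, 4, 0], [0, 0, 4]].
The requested entry is -128.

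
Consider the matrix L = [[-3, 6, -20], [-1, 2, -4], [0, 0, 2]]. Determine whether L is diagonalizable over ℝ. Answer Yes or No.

Characteristic polynomial: p(μ) = μ^3 - μ^2 - 2μ = μ(μ - 2)(μ + 1).
All 3 eigenvalues are distinct, so L is diagonalizable.

Yes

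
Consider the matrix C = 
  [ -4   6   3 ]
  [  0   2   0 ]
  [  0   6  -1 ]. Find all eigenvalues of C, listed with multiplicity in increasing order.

Characteristic polynomial: p(λ) = λ^3 + 3λ^2 - 6λ - 8 = (λ - 2)(λ + 1)(λ + 4).
Roots (with multiplicity): -4, -1, 2.

-4, -1, 2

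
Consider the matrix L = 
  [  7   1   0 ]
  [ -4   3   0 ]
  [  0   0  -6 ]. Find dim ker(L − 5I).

1

L − 5I = [[2, 1, 0], [-4, -2, 0], [0, 0, -11]].
This matrix has rank 2, so its null space has dimension 3 − 2 = 1.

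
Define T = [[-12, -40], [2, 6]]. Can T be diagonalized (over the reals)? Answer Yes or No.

Characteristic polynomial: p(μ) = μ^2 + 6μ + 8 = (μ + 2)(μ + 4).
All 2 eigenvalues are distinct, so T is diagonalizable.

Yes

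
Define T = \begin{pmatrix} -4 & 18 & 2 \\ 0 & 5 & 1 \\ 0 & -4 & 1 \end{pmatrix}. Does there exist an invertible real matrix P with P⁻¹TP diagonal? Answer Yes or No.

Characteristic polynomial: p(r) = r^3 - 2r^2 - 15r + 36 = (r - 3)^2(r + 4).
r = 3 has algebraic multiplicity 2; rank(T − 3I) = 2, so geometric multiplicity = 1.
Geometric multiplicity < algebraic multiplicity, so T is not diagonalizable.

No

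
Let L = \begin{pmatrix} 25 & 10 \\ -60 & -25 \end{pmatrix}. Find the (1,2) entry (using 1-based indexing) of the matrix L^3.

Characteristic polynomial: s^2 - 25 = (s - 5)(s + 5), so the eigenvalues are -5, 5.
s=5: eigenvector (1, -2).
s=-5: eigenvector (-1, 3).
P = [[1, -1], [-2, 3]], D = diag(5, -5), P⁻¹ = [[3, 1], [2, 1]].
L³ = P·diag(125, -125)·P⁻¹ = [[625, 250], [-1500, -625]].
The requested entry is 250.

250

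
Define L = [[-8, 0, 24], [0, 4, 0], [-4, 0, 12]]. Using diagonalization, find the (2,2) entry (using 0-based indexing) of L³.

Characteristic polynomial: t^3 - 8t^2 + 16t = t(t - 4)^2, so the eigenvalues are 0, 4, 4.
t=0: eigenvector (3, 0, 1).
t=4: eigenvector (2, 1, 1).
t=4: eigenvector (2, 0, 1).
P = [[3, 2, 2], [0, 1, 0], [1, 1, 1]], D = diag(0, 4, 4), P⁻¹ = [[1, 0, -2], [0, 1, 0], [-1, -1, 3]].
L³ = P·diag(0, 64, 64)·P⁻¹ = [[-128, 0, 384], [0, 64, 0], [-64, 0, 192]].
The requested entry is 192.

192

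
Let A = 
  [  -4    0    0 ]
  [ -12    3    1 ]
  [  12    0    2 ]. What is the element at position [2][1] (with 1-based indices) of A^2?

Characteristic polynomial: μ^3 - μ^2 - 14μ + 24 = (μ - 3)(μ - 2)(μ + 4), so the eigenvalues are -4, 2, 3.
μ=3: eigenvector (0, 1, 0).
μ=-4: eigenvector (1, 2, -2).
μ=2: eigenvector (0, -1, 1).
P = [[0, 1, 0], [1, 2, -1], [0, -2, 1]], D = diag(3, -4, 2), P⁻¹ = [[0, 1, 1], [1, 0, 0], [2, 0, 1]].
A² = P·diag(9, 16, 4)·P⁻¹ = [[16, 0, 0], [24, 9, 5], [-24, 0, 4]].
The requested entry is 24.

24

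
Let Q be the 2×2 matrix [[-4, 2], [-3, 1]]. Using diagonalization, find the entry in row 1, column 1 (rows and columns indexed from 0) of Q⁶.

-125

Characteristic polynomial: t^2 + 3t + 2 = (t + 1)(t + 2), so the eigenvalues are -2, -1.
t=-2: eigenvector (1, 1).
t=-1: eigenvector (-2, -3).
P = [[1, -2], [1, -3]], D = diag(-2, -1), P⁻¹ = [[3, -2], [1, -1]].
Q⁶ = P·diag(64, 1)·P⁻¹ = [[190, -126], [189, -125]].
The requested entry is -125.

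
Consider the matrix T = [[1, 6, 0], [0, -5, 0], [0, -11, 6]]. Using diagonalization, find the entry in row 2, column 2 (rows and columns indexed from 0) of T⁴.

Characteristic polynomial: λ^3 - 2λ^2 - 29λ + 30 = (λ - 6)(λ - 1)(λ + 5), so the eigenvalues are -5, 1, 6.
λ=-5: eigenvector (1, -1, -1).
λ=6: eigenvector (0, 0, 1).
λ=1: eigenvector (1, 0, 0).
P = [[1, 0, 1], [-1, 0, 0], [-1, 1, 0]], D = diag(-5, 6, 1), P⁻¹ = [[0, -1, 0], [0, -1, 1], [1, 1, 0]].
T⁴ = P·diag(625, 1296, 1)·P⁻¹ = [[1, -624, 0], [0, 625, 0], [0, -671, 1296]].
The requested entry is 1296.

1296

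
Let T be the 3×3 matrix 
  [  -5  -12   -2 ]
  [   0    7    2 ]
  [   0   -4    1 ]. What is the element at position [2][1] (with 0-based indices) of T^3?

Characteristic polynomial: μ^3 - 3μ^2 - 25μ + 75 = (μ - 5)(μ - 3)(μ + 5), so the eigenvalues are -5, 3, 5.
μ=-5: eigenvector (1, 0, 0).
μ=5: eigenvector (-1, 1, -1).
μ=3: eigenvector (1, -1, 2).
P = [[1, -1, 1], [0, 1, -1], [0, -1, 2]], D = diag(-5, 5, 3), P⁻¹ = [[1, 1, 0], [0, 2, 1], [0, 1, 1]].
T³ = P·diag(-125, 125, 27)·P⁻¹ = [[-125, -348, -98], [0, 223, 98], [0, -196, -71]].
The requested entry is -196.

-196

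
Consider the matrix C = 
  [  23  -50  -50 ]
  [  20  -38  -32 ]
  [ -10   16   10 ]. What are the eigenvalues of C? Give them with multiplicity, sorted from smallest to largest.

-6, -2, 3

Characteristic polynomial: p(r) = r^3 + 5r^2 - 12r - 36 = (r - 3)(r + 2)(r + 6).
Roots (with multiplicity): -6, -2, 3.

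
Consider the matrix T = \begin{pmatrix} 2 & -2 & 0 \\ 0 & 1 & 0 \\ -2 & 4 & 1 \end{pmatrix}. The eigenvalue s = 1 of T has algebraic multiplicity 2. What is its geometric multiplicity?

T − 1I = [[1, -2, 0], [0, 0, 0], [-2, 4, 0]].
This matrix has rank 1, so its null space has dimension 3 − 1 = 2.

2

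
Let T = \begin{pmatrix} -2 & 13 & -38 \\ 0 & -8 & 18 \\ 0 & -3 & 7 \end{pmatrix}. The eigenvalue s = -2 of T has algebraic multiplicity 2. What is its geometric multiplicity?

T + 2I = [[0, 13, -38], [0, -6, 18], [0, -3, 9]].
This matrix has rank 2, so its null space has dimension 3 − 2 = 1.

1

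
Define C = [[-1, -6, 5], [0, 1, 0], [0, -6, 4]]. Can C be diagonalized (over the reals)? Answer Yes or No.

Characteristic polynomial: p(s) = s^3 - 4s^2 - s + 4 = (s - 4)(s - 1)(s + 1).
All 3 eigenvalues are distinct, so C is diagonalizable.

Yes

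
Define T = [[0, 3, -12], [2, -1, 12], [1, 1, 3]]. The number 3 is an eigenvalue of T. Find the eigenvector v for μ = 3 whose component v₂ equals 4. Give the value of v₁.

T − 3I = [[-3, 3, -12], [2, -4, 12], [1, 1, 0]].
Solving (T − 3I)v = 0 gives the eigenspace spanned by (-4, 4, 2).
With v₂ = 4, v = (-4, 4, 2), so v₁ = -4.

-4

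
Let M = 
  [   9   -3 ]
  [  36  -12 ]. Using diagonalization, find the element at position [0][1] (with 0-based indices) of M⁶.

729

Characteristic polynomial: r^2 + 3r = r(r + 3), so the eigenvalues are -3, 0.
r=0: eigenvector (1, 3).
r=-3: eigenvector (1, 4).
P = [[1, 1], [3, 4]], D = diag(0, -3), P⁻¹ = [[4, -1], [-3, 1]].
M⁶ = P·diag(0, 729)·P⁻¹ = [[-2187, 729], [-8748, 2916]].
The requested entry is 729.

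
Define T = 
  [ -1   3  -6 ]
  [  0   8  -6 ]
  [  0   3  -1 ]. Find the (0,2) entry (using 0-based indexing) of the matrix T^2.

-6

Characteristic polynomial: s^3 - 6s^2 + 3s + 10 = (s - 5)(s - 2)(s + 1), so the eigenvalues are -1, 2, 5.
s=5: eigenvector (0, 2, 1).
s=2: eigenvector (1, -1, -1).
s=-1: eigenvector (1, 0, 0).
P = [[0, 1, 1], [2, -1, 0], [1, -1, 0]], D = diag(5, 2, -1), P⁻¹ = [[0, 1, -1], [0, 1, -2], [1, -1, 2]].
T² = P·diag(25, 4, 1)·P⁻¹ = [[1, 3, -6], [0, 46, -42], [0, 21, -17]].
The requested entry is -6.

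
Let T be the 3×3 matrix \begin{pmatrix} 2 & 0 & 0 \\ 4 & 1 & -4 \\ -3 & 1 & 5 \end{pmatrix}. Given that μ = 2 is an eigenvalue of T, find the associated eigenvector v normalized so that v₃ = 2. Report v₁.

T − 2I = [[0, 0, 0], [4, -1, -4], [-3, 1, 3]].
Solving (T − 2I)v = 0 gives the eigenspace spanned by (2, 0, 2).
With v₃ = 2, v = (2, 0, 2), so v₁ = 2.

2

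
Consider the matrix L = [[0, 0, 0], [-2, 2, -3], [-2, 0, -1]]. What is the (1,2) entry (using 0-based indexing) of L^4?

-15

Characteristic polynomial: t^3 - t^2 - 2t = t(t - 2)(t + 1), so the eigenvalues are -1, 0, 2.
t=0: eigenvector (1, -2, -2).
t=-1: eigenvector (0, 1, 1).
t=2: eigenvector (0, 1, 0).
P = [[1, 0, 0], [-2, 1, 1], [-2, 1, 0]], D = diag(0, -1, 2), P⁻¹ = [[1, 0, 0], [2, 0, 1], [0, 1, -1]].
L⁴ = P·diag(0, 1, 16)·P⁻¹ = [[0, 0, 0], [2, 16, -15], [2, 0, 1]].
The requested entry is -15.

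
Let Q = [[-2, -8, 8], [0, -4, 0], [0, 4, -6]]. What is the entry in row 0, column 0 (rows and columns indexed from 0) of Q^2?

Characteristic polynomial: λ^3 + 12λ^2 + 44λ + 48 = (λ + 2)(λ + 4)(λ + 6), so the eigenvalues are -6, -4, -2.
λ=-2: eigenvector (1, 0, 0).
λ=-4: eigenvector (-4, 1, 2).
λ=-6: eigenvector (-2, 0, 1).
P = [[1, -4, -2], [0, 1, 0], [0, 2, 1]], D = diag(-2, -4, -6), P⁻¹ = [[1, 0, 2], [0, 1, 0], [0, -2, 1]].
Q² = P·diag(4, 16, 36)·P⁻¹ = [[4, 80, -64], [0, 16, 0], [0, -40, 36]].
The requested entry is 4.

4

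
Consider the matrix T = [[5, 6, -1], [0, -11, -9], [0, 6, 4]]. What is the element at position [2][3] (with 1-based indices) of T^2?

63

Characteristic polynomial: r^3 + 2r^2 - 25r - 50 = (r - 5)(r + 2)(r + 5), so the eigenvalues are -5, -2, 5.
r=5: eigenvector (1, 0, 0).
r=-5: eigenvector (-2, 3, -2).
r=-2: eigenvector (1, -1, 1).
P = [[1, -2, 1], [0, 3, -1], [0, -2, 1]], D = diag(5, -5, -2), P⁻¹ = [[1, 0, -1], [0, 1, 1], [0, 2, 3]].
T² = P·diag(25, 25, 4)·P⁻¹ = [[25, -42, -63], [0, 67, 63], [0, -42, -38]].
The requested entry is 63.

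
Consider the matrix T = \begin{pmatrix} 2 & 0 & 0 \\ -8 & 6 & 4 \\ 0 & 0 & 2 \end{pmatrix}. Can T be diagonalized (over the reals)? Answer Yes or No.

Characteristic polynomial: p(s) = s^3 - 10s^2 + 28s - 24 = (s - 6)(s - 2)^2.
s = 2 has algebraic multiplicity 2; rank(T − 2I) = 1, so geometric multiplicity = 2.
Every eigenvalue has geometric = algebraic multiplicity, so T is diagonalizable.

Yes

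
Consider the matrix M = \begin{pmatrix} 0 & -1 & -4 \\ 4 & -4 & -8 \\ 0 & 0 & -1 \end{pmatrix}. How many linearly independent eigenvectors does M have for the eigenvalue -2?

1

M + 2I = [[2, -1, -4], [4, -2, -8], [0, 0, 1]].
This matrix has rank 2, so its null space has dimension 3 − 2 = 1.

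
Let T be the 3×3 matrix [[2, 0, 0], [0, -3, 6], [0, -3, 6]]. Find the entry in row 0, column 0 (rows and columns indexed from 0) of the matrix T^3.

Characteristic polynomial: r^3 - 5r^2 + 6r = r(r - 3)(r - 2), so the eigenvalues are 0, 2, 3.
r=2: eigenvector (1, 0, 0).
r=0: eigenvector (0, 2, 1).
r=3: eigenvector (0, 1, 1).
P = [[1, 0, 0], [0, 2, 1], [0, 1, 1]], D = diag(2, 0, 3), P⁻¹ = [[1, 0, 0], [0, 1, -1], [0, -1, 2]].
T³ = P·diag(8, 0, 27)·P⁻¹ = [[8, 0, 0], [0, -27, 54], [0, -27, 54]].
The requested entry is 8.

8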